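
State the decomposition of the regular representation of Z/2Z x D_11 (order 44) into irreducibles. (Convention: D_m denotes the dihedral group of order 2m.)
Each irreducible V_i of dimension d_i appears with multiplicity d_i, i.e. rho_reg = (direct sum over all irreducibles V_i) d_i V_i. The irreducible dimensions for Z/2Z x D_11 are 1, 1, 1, 1, 2, 2, 2, 2, 2, 2, 2, 2, 2, 2: 4 irreducibles of dimension 1, each with multiplicity 1; 10 irreducibles of dimension 2, each with multiplicity 2. Total dimension 4*1*1 + 10*2*2 = 44 = |G|.

Explanation: General theorem: in the regular representation of a finite group G, each irreducible appears with multiplicity equal to its dimension. Check: dim(rho_reg) = sum d_i^2 = 1 + 1 + 1 + 1 + 4 + 4 + 4 + 4 + 4 + 4 + 4 + 4 + 4 + 4 = 44 = |G|.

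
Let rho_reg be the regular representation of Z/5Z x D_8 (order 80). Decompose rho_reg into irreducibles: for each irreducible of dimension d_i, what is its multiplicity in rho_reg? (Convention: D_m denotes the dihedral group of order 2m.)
Each irreducible V_i of dimension d_i appears with multiplicity d_i, i.e. rho_reg = (direct sum over all irreducibles V_i) d_i V_i. The irreducible dimensions for Z/5Z x D_8 are 1, 1, 1, 1, 1, 1, 1, 1, 1, 1, 1, 1, 1, 1, 1, 1, 1, 1, 1, 1, 2, 2, 2, 2, 2, 2, 2, 2, 2, 2, 2, 2, 2, 2, 2: 20 irreducibles of dimension 1, each with multiplicity 1; 15 irreducibles of dimension 2, each with multiplicity 2. Total dimension 20*1*1 + 15*2*2 = 80 = |G|.

Working: General theorem: in the regular representation of a finite group G, each irreducible appears with multiplicity equal to its dimension. Check: dim(rho_reg) = sum d_i^2 = 1 + 1 + 1 + 1 + 1 + 1 + 1 + 1 + 1 + 1 + 1 + 1 + 1 + 1 + 1 + 1 + 1 + 1 + 1 + 1 + 4 + 4 + 4 + 4 + 4 + 4 + 4 + 4 + 4 + 4 + 4 + 4 + 4 + 4 + 4 = 80 = |G|.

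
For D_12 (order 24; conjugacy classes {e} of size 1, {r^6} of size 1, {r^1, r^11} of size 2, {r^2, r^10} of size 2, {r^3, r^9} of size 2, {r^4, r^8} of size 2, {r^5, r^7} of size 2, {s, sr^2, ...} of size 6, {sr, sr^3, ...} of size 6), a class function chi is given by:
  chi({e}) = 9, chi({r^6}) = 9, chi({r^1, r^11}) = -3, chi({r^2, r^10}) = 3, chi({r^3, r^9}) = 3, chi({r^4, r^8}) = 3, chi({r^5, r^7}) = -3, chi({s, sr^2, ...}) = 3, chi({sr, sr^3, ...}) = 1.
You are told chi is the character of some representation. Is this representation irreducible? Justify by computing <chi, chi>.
Not irreducible (reducible): <chi, chi> = 13 > 1.

<chi, chi> = (1/|G|) sum_C |C| * |chi(C)|^2 = (1/24)[1*|9|^2 + 1*|9|^2 + 2*|-3|^2 + 2*|3|^2 + 2*|3|^2 + 2*|3|^2 + 2*|-3|^2 + 6*|3|^2 + 6*|1|^2]
  = (1/24)[(81) + (81) + (18) + (18) + (18) + (18) + (18) + (54) + (6)] = 312/24 = 13.
A character is irreducible iff <chi, chi> = 1, so this representation is reducible.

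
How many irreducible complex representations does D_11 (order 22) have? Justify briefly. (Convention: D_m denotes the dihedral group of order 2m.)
7

Why: The number of irreducible complex representations of a finite group equals its number of conjugacy classes. D_11 has 7 conjugacy classes ((n+3)/2 for n odd), so D_11 (order 22) has exactly 7 irreducible complex representations.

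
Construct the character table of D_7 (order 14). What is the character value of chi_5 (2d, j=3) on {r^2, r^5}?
Conjugacy classes: {e} of size 1, {r^1, r^6} of size 2, {r^2, r^5} of size 2, {r^3, r^4} of size 2, {s, sr, ..., sr^6} of size 7.
Character table:
  irrep \ class              {e} (size 1)  {r^1, r^6} (size 2)  {r^2, r^5} (size 2)  {r^3, r^4} (size 2)  {s, sr, ..., sr^6} (size 7)
  chi_1 (triv)               1             1                    1                    1                    1                          
  chi_2 (sign: r->1, s->-1)  1             1                    1                    1                    -1                         
  chi_3 (2d, j=1)            2             2*cos(2*pi/7)        -2*cos(3*pi/7)       -2*cos(pi/7)         0                          
  chi_4 (2d, j=2)            2             -2*cos(3*pi/7)       -2*cos(pi/7)         2*cos(2*pi/7)        0                          
  chi_5 (2d, j=3)            2             -2*cos(pi/7)         2*cos(2*pi/7)        -2*cos(3*pi/7)       0                          

Spot check: chi_5 (2d, j=3) on {r^2, r^5} = 2*cos(2*pi/7).

Explanation: D_7 has order 2*7 = 14 with 5 conjugacy classes, hence 5 irreducibles. Sum of squared dims 1 + 1 + 4 + 4 + 4 = 14 = |G|. Linear characters come from the abelianisation; the 2-dimensional irreps have character r^k -> 2*cos(2*pi*j*k/7), reflections -> 0.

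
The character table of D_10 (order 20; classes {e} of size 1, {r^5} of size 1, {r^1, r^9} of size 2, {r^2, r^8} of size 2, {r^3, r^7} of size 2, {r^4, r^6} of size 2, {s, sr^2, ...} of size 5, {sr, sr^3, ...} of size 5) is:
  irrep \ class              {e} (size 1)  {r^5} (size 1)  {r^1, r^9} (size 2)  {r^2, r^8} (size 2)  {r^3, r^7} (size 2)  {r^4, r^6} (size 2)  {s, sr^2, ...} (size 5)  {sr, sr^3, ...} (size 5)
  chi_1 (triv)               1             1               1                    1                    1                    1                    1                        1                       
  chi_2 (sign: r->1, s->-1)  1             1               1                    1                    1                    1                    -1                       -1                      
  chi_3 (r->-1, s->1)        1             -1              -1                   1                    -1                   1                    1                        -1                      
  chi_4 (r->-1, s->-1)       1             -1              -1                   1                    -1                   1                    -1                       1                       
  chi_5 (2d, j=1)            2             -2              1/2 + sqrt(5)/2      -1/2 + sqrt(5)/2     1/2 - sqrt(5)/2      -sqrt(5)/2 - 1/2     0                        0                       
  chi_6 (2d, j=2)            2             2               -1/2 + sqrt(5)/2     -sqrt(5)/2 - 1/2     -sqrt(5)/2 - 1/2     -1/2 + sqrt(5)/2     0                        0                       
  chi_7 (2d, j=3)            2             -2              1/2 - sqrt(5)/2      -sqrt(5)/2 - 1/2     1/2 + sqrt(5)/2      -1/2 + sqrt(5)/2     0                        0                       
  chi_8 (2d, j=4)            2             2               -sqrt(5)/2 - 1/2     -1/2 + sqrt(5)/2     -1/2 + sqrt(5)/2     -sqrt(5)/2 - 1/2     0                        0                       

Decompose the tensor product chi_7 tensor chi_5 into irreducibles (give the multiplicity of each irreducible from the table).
chi_7 tensor chi_5 = chi_6 + chi_8 (all other irreducibles have multiplicity 0).

Derivation: The character of a tensor product is the pointwise product (chi_7 * chi_5)(C) = chi_7(C) * chi_5(C):
  {e}: (2)*(2), {r^5}: (-2)*(-2), {r^1, r^9}: (1/2 - sqrt(5)/2)*(1/2 + sqrt(5)/2), {r^2, r^8}: (-sqrt(5)/2 - 1/2)*(-1/2 + sqrt(5)/2), {r^3, r^7}: (1/2 + sqrt(5)/2)*(1/2 - sqrt(5)/2), {r^4, r^6}: (-1/2 + sqrt(5)/2)*(-sqrt(5)/2 - 1/2), {s, sr^2, ...}: (0)*(0), {sr, sr^3, ...}: (0)*(0)
so (chi_7 * chi_5) takes values
  {e} -> 4, {r^5} -> 4, {r^1, r^9} -> -1, {r^2, r^8} -> -1, {r^3, r^7} -> -1, {r^4, r^6} -> -1, {s, sr^2, ...} -> 0, {sr, sr^3, ...} -> 0.
Now take the inner product of this character with each irreducible chi from the table, <chi_7*chi_5, chi> = (1/20) sum_C |C| (chi_7*chi_5)(C) conj(chi(C)):
  <chi_7*chi_5, chi_1> = (1/20)[1*(4)*conj(1) + 1*(4)*conj(1) + 2*(-1)*conj(1) + 2*(-1)*conj(1) + 2*(-1)*conj(1) + 2*(-1)*conj(1) + 5*(0)*conj(1) + 5*(0)*conj(1)]
      = (1/20)[(4) + (4) + (-2) + (-2) + (-2) + (-2) + (0) + (0)] = 0/20 = 0
  <chi_7*chi_5, chi_2> = (1/20)[1*(4)*conj(1) + 1*(4)*conj(1) + 2*(-1)*conj(1) + 2*(-1)*conj(1) + 2*(-1)*conj(1) + 2*(-1)*conj(1) + 5*(0)*conj(-1) + 5*(0)*conj(-1)]
      = (1/20)[(4) + (4) + (-2) + (-2) + (-2) + (-2) + (0) + (0)] = 0/20 = 0
  <chi_7*chi_5, chi_3> = (1/20)[1*(4)*conj(1) + 1*(4)*conj(-1) + 2*(-1)*conj(-1) + 2*(-1)*conj(1) + 2*(-1)*conj(-1) + 2*(-1)*conj(1) + 5*(0)*conj(1) + 5*(0)*conj(-1)]
      = (1/20)[(4) + (-4) + (2) + (-2) + (2) + (-2) + (0) + (0)] = 0/20 = 0
  <chi_7*chi_5, chi_4> = (1/20)[1*(4)*conj(1) + 1*(4)*conj(-1) + 2*(-1)*conj(-1) + 2*(-1)*conj(1) + 2*(-1)*conj(-1) + 2*(-1)*conj(1) + 5*(0)*conj(-1) + 5*(0)*conj(1)]
      = (1/20)[(4) + (-4) + (2) + (-2) + (2) + (-2) + (0) + (0)] = 0/20 = 0
  <chi_7*chi_5, chi_5> = (1/20)[1*(4)*conj(2) + 1*(4)*conj(-2) + 2*(-1)*conj(1/2 + sqrt(5)/2) + 2*(-1)*conj(-1/2 + sqrt(5)/2) + 2*(-1)*conj(1/2 - sqrt(5)/2) + 2*(-1)*conj(-sqrt(5)/2 - 1/2) + 5*(0)*conj(0) + 5*(0)*conj(0)]
      = (1/20)[(8) + (-8) + (-sqrt(5) - 1) + (1 - sqrt(5)) + (-1 + sqrt(5)) + (1 + sqrt(5)) + (0) + (0)] = 0/20 = 0
  <chi_7*chi_5, chi_6> = (1/20)[1*(4)*conj(2) + 1*(4)*conj(2) + 2*(-1)*conj(-1/2 + sqrt(5)/2) + 2*(-1)*conj(-sqrt(5)/2 - 1/2) + 2*(-1)*conj(-sqrt(5)/2 - 1/2) + 2*(-1)*conj(-1/2 + sqrt(5)/2) + 5*(0)*conj(0) + 5*(0)*conj(0)]
      = (1/20)[(8) + (8) + (1 - sqrt(5)) + (1 + sqrt(5)) + (1 + sqrt(5)) + (1 - sqrt(5)) + (0) + (0)] = 20/20 = 1
  <chi_7*chi_5, chi_7> = (1/20)[1*(4)*conj(2) + 1*(4)*conj(-2) + 2*(-1)*conj(1/2 - sqrt(5)/2) + 2*(-1)*conj(-sqrt(5)/2 - 1/2) + 2*(-1)*conj(1/2 + sqrt(5)/2) + 2*(-1)*conj(-1/2 + sqrt(5)/2) + 5*(0)*conj(0) + 5*(0)*conj(0)]
      = (1/20)[(8) + (-8) + (-1 + sqrt(5)) + (1 + sqrt(5)) + (-sqrt(5) - 1) + (1 - sqrt(5)) + (0) + (0)] = 0/20 = 0
  <chi_7*chi_5, chi_8> = (1/20)[1*(4)*conj(2) + 1*(4)*conj(2) + 2*(-1)*conj(-sqrt(5)/2 - 1/2) + 2*(-1)*conj(-1/2 + sqrt(5)/2) + 2*(-1)*conj(-1/2 + sqrt(5)/2) + 2*(-1)*conj(-sqrt(5)/2 - 1/2) + 5*(0)*conj(0) + 5*(0)*conj(0)]
      = (1/20)[(8) + (8) + (1 + sqrt(5)) + (1 - sqrt(5)) + (1 - sqrt(5)) + (1 + sqrt(5)) + (0) + (0)] = 20/20 = 1
Hence the multiplicities are chi_6: 1, chi_8: 1. Dimension check: dim(chi_7)*dim(chi_5) = 2*2 = 4 and sum (mult * dim) = 1*2 + 1*2 = 4.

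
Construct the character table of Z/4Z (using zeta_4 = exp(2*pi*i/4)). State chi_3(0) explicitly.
Character table of Z/4Z (irreps indexed chi_0,...,chi_3 with chi_k(m) = zeta_4^(k*m), zeta_4 = exp(2*pi*i/4)):
  irrep \ class  {0} (size 1)  {1} (size 1)  {2} (size 1)  {3} (size 1)
  chi_0          1             1             1             1           
  chi_1          1             I             -1            -I          
  chi_2          1             -1            1             -1          
  chi_3          1             -I            -1            I           

Spot check: chi_3(0) = zeta_4^(3*0) = zeta_4^0 = 1.

Derivation: Z/4Z is abelian, so all 4 irreducible complex representations are 1-dimensional. They are given by chi_k(m) = zeta_4^(k*m) for k = 0,...,3. Row orthogonality: sum_m chi_k(m) conj(chi_l(m)) = 4 * [k = l].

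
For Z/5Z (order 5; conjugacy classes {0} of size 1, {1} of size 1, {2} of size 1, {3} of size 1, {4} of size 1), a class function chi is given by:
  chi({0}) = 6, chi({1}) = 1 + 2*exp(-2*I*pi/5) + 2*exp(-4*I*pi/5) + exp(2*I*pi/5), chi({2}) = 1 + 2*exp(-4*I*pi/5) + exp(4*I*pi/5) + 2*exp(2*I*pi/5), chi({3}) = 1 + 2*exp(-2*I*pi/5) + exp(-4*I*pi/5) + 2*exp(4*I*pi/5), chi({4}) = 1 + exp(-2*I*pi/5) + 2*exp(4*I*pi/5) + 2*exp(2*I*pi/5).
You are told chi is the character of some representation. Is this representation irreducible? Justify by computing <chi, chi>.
Not irreducible (reducible): <chi, chi> = 10 > 1.

Why: <chi, chi> = (1/|G|) sum_C |C| * |chi(C)|^2 = (1/5)[1*|6|^2 + 1*|1 + 2*exp(-2*I*pi/5) + 2*exp(-4*I*pi/5) + exp(2*I*pi/5)|^2 + 1*|1 + 2*exp(-4*I*pi/5) + exp(4*I*pi/5) + 2*exp(2*I*pi/5)|^2 + 1*|1 + 2*exp(-2*I*pi/5) + exp(-4*I*pi/5) + 2*exp(4*I*pi/5)|^2 + 1*|1 + exp(-2*I*pi/5) + 2*exp(4*I*pi/5) + 2*exp(2*I*pi/5)|^2]
  = (1/5)[(36) + (10 + 7*exp(-2*I*pi/5) + 6*exp(-4*I*pi/5) + 6*exp(4*I*pi/5) + 7*exp(2*I*pi/5)) + (10 + 6*exp(-2*I*pi/5) + 7*exp(-4*I*pi/5) + 7*exp(4*I*pi/5) + 6*exp(2*I*pi/5)) + (10 + 6*exp(-2*I*pi/5) + 7*exp(-4*I*pi/5) + 7*exp(4*I*pi/5) + 6*exp(2*I*pi/5)) + (10 + 7*exp(-2*I*pi/5) + 6*exp(-4*I*pi/5) + 6*exp(4*I*pi/5) + 7*exp(2*I*pi/5))] = 50/5 = 10.
(Exp terms are combined using exp(i*s)*conj(exp(i*t)) = exp(i*(s-t)), and sums of them are collapsed using the identity that for every m > 1 the m distinct m-th roots of unity sum to 0, e.g. 1 + exp(2*I*pi/3) + exp(-2*I*pi/3) = 0.)
A character is irreducible iff <chi, chi> = 1, so this representation is reducible.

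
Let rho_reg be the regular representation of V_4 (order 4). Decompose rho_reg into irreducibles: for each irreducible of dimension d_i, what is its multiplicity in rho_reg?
Each irreducible V_i of dimension d_i appears with multiplicity d_i, i.e. rho_reg = (direct sum over all irreducibles V_i) d_i V_i. The irreducible dimensions for V_4 are 1, 1, 1, 1: 4 irreducibles of dimension 1, each with multiplicity 1. Total dimension 4*1*1 = 4 = |G|.

Solution. General theorem: in the regular representation of a finite group G, each irreducible appears with multiplicity equal to its dimension. Check: dim(rho_reg) = sum d_i^2 = 1 + 1 + 1 + 1 = 4 = |G|.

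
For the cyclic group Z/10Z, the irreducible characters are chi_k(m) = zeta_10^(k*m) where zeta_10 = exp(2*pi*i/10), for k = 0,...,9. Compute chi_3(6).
chi_3(6) = zeta_10^18 = exp(-2*I*pi/5)

Proof sketch: chi_3(6) = zeta_10^(3*6) = zeta_10^18. Since zeta_10^10 = 1, this equals zeta_10^8 = exp(2*pi*i*8/10) = exp(-2*I*pi/5).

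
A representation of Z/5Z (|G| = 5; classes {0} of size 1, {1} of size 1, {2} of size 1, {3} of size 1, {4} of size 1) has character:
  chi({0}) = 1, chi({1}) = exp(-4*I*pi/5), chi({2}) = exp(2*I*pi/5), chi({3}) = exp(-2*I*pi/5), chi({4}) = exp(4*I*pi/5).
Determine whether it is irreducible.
Irreducible: <chi, chi> = 1.

Solution. <chi, chi> = (1/|G|) sum_C |C| * |chi(C)|^2 = (1/5)[1*|1|^2 + 1*|exp(-4*I*pi/5)|^2 + 1*|exp(2*I*pi/5)|^2 + 1*|exp(-2*I*pi/5)|^2 + 1*|exp(4*I*pi/5)|^2]
  = (1/5)[(1) + (1) + (1) + (1) + (1)] = 5/5 = 1.
(Exp terms are combined using exp(i*s)*conj(exp(i*t)) = exp(i*(s-t)), and sums of them are collapsed using the identity that for every m > 1 the m distinct m-th roots of unity sum to 0, e.g. 1 + exp(2*I*pi/3) + exp(-2*I*pi/3) = 0.)
A character is irreducible iff <chi, chi> = 1, so this representation is irreducible.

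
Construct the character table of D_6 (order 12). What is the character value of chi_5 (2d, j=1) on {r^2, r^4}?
Conjugacy classes: {e} of size 1, {r^3} of size 1, {r^1, r^5} of size 2, {r^2, r^4} of size 2, {s, sr^2, ...} of size 3, {sr, sr^3, ...} of size 3.
Character table:
  irrep \ class              {e} (size 1)  {r^3} (size 1)  {r^1, r^5} (size 2)  {r^2, r^4} (size 2)  {s, sr^2, ...} (size 3)  {sr, sr^3, ...} (size 3)
  chi_1 (triv)               1             1               1                    1                    1                        1                       
  chi_2 (sign: r->1, s->-1)  1             1               1                    1                    -1                       -1                      
  chi_3 (r->-1, s->1)        1             -1              -1                   1                    1                        -1                      
  chi_4 (r->-1, s->-1)       1             -1              -1                   1                    -1                       1                       
  chi_5 (2d, j=1)            2             -2              1                    -1                   0                        0                       
  chi_6 (2d, j=2)            2             2               -1                   -1                   0                        0                       

Spot check: chi_5 (2d, j=1) on {r^2, r^4} = -1.

Explanation: D_6 has order 2*6 = 12 with 6 conjugacy classes, hence 6 irreducibles. Sum of squared dims 1 + 1 + 1 + 1 + 4 + 4 = 12 = |G|. Linear characters come from the abelianisation; the 2-dimensional irreps have character r^k -> 2*cos(2*pi*j*k/6), reflections -> 0.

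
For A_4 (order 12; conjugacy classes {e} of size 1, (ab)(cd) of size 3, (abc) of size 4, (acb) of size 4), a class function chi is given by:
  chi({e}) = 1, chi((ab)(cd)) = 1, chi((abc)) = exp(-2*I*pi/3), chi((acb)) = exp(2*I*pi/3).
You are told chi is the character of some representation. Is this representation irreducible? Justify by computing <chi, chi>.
Irreducible: <chi, chi> = 1.

<chi, chi> = (1/|G|) sum_C |C| * |chi(C)|^2 = (1/12)[1*|1|^2 + 3*|1|^2 + 4*|exp(-2*I*pi/3)|^2 + 4*|exp(2*I*pi/3)|^2]
  = (1/12)[(1) + (3) + (4) + (4)] = 12/12 = 1.
(Exp terms are combined using exp(i*s)*conj(exp(i*t)) = exp(i*(s-t)), and sums of them are collapsed using the identity that for every m > 1 the m distinct m-th roots of unity sum to 0, e.g. 1 + exp(2*I*pi/3) + exp(-2*I*pi/3) = 0.)
A character is irreducible iff <chi, chi> = 1, so this representation is irreducible.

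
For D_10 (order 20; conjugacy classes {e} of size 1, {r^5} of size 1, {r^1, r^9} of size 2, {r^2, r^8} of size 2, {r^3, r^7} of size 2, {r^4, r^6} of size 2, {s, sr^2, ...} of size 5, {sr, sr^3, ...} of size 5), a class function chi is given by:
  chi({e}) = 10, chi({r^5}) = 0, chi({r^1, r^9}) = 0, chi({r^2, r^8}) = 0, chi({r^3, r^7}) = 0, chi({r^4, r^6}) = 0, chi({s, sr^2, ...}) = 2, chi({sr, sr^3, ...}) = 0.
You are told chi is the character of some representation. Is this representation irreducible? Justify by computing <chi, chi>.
Not irreducible (reducible): <chi, chi> = 6 > 1.

Derivation: <chi, chi> = (1/|G|) sum_C |C| * |chi(C)|^2 = (1/20)[1*|10|^2 + 1*|0|^2 + 2*|0|^2 + 2*|0|^2 + 2*|0|^2 + 2*|0|^2 + 5*|2|^2 + 5*|0|^2]
  = (1/20)[(100) + (0) + (0) + (0) + (0) + (0) + (20) + (0)] = 120/20 = 6.
A character is irreducible iff <chi, chi> = 1, so this representation is reducible.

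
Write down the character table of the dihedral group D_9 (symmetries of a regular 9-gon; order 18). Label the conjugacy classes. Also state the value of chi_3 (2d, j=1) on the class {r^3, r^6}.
Conjugacy classes: {e} of size 1, {r^1, r^8} of size 2, {r^2, r^7} of size 2, {r^3, r^6} of size 2, {r^4, r^5} of size 2, {s, sr, ..., sr^8} of size 9.
Character table:
  irrep \ class              {e} (size 1)  {r^1, r^8} (size 2)  {r^2, r^7} (size 2)  {r^3, r^6} (size 2)  {r^4, r^5} (size 2)  {s, sr, ..., sr^8} (size 9)
  chi_1 (triv)               1             1                    1                    1                    1                    1                          
  chi_2 (sign: r->1, s->-1)  1             1                    1                    1                    1                    -1                         
  chi_3 (2d, j=1)            2             2*cos(2*pi/9)        2*cos(4*pi/9)        -1                   -2*cos(pi/9)         0                          
  chi_4 (2d, j=2)            2             2*cos(4*pi/9)        -2*cos(pi/9)         -1                   2*cos(2*pi/9)        0                          
  chi_5 (2d, j=3)            2             -1                   -1                   2                    -1                   0                          
  chi_6 (2d, j=4)            2             -2*cos(pi/9)         2*cos(2*pi/9)        -1                   2*cos(4*pi/9)        0                          

Spot check: chi_3 (2d, j=1) on {r^3, r^6} = -1.

Argument: D_9 has order 2*9 = 18 with 6 conjugacy classes, hence 6 irreducibles. Sum of squared dims 1 + 1 + 4 + 4 + 4 + 4 = 18 = |G|. Linear characters come from the abelianisation; the 2-dimensional irreps have character r^k -> 2*cos(2*pi*j*k/9), reflections -> 0.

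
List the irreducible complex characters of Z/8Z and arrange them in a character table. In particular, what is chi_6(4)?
Character table of Z/8Z (irreps indexed chi_0,...,chi_7 with chi_k(m) = zeta_8^(k*m), zeta_8 = exp(2*pi*i/8)):
  irrep \ class  {0} (size 1)  {1} (size 1)    {2} (size 1)  {3} (size 1)    {4} (size 1)  {5} (size 1)    {6} (size 1)  {7} (size 1)  
  chi_0          1             1               1             1               1             1               1             1             
  chi_1          1             exp(I*pi/4)     I             exp(3*I*pi/4)   -1            exp(-3*I*pi/4)  -I            exp(-I*pi/4)  
  chi_2          1             I               -1            -I              1             I               -1            -I            
  chi_3          1             exp(3*I*pi/4)   -I            exp(I*pi/4)     -1            exp(-I*pi/4)    I             exp(-3*I*pi/4)
  chi_4          1             -1              1             -1              1             -1              1             -1            
  chi_5          1             exp(-3*I*pi/4)  I             exp(-I*pi/4)    -1            exp(I*pi/4)     -I            exp(3*I*pi/4) 
  chi_6          1             -I              -1            I               1             -I              -1            I             
  chi_7          1             exp(-I*pi/4)    -I            exp(-3*I*pi/4)  -1            exp(3*I*pi/4)   I             exp(I*pi/4)   

Spot check: chi_6(4) = zeta_8^(6*4) = zeta_8^24 = 1.

Explanation: Z/8Z is abelian, so all 8 irreducible complex representations are 1-dimensional. They are given by chi_k(m) = zeta_8^(k*m) for k = 0,...,7. Row orthogonality: sum_m chi_k(m) conj(chi_l(m)) = 8 * [k = l].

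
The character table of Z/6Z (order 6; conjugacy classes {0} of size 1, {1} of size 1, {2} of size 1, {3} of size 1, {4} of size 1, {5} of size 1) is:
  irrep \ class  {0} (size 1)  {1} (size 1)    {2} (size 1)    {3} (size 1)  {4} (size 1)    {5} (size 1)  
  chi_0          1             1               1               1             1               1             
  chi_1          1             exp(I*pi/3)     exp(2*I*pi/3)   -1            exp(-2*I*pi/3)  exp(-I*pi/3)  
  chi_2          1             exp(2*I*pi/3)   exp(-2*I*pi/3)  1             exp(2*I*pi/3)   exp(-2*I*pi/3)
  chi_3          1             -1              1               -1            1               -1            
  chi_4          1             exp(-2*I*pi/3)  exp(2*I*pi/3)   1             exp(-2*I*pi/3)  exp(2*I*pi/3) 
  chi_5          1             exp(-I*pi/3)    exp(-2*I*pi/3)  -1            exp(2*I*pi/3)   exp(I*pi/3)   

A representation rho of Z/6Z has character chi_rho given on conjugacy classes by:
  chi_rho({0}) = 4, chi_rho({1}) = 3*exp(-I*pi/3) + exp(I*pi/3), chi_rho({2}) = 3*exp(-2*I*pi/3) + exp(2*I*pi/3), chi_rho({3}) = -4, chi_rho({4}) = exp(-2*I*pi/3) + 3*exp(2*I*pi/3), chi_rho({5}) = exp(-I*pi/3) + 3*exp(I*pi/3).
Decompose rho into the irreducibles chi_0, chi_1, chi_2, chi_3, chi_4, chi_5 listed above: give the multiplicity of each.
Multiplicities: chi_0: 0, chi_1: 1, chi_2: 0, chi_3: 0, chi_4: 0, chi_5: 3.

Proof sketch: Use <chi_rho, chi> = (1/|G|) sum_C |C| * chi_rho(C) * conj(chi(C)) with |G| = 6 for each irreducible chi in the table:
  <chi_rho, chi_0> = (1/6)[1*(4)*conj(1) + 1*(3*exp(-I*pi/3) + exp(I*pi/3))*conj(1) + 1*(3*exp(-2*I*pi/3) + exp(2*I*pi/3))*conj(1) + 1*(-4)*conj(1) + 1*(exp(-2*I*pi/3) + 3*exp(2*I*pi/3))*conj(1) + 1*(exp(-I*pi/3) + 3*exp(I*pi/3))*conj(1)]
      = (1/6)[(4) + (3*exp(-I*pi/3) + exp(I*pi/3)) + (3*exp(-2*I*pi/3) + exp(2*I*pi/3)) + (-4) + (exp(-2*I*pi/3) + 3*exp(2*I*pi/3)) + (exp(-I*pi/3) + 3*exp(I*pi/3))] = 0/6 = 0
  <chi_rho, chi_1> = (1/6)[1*(4)*conj(1) + 1*(3*exp(-I*pi/3) + exp(I*pi/3))*conj(exp(I*pi/3)) + 1*(3*exp(-2*I*pi/3) + exp(2*I*pi/3))*conj(exp(2*I*pi/3)) + 1*(-4)*conj(-1) + 1*(exp(-2*I*pi/3) + 3*exp(2*I*pi/3))*conj(exp(-2*I*pi/3)) + 1*(exp(-I*pi/3) + 3*exp(I*pi/3))*conj(exp(-I*pi/3))]
      = (1/6)[(4) + (1 + 3*exp(-2*I*pi/3)) + (1 + 3*exp(2*I*pi/3)) + (4) + (1 + 3*exp(-2*I*pi/3)) + (1 + 3*exp(2*I*pi/3))] = 6/6 = 1
  <chi_rho, chi_2> = (1/6)[1*(4)*conj(1) + 1*(3*exp(-I*pi/3) + exp(I*pi/3))*conj(exp(2*I*pi/3)) + 1*(3*exp(-2*I*pi/3) + exp(2*I*pi/3))*conj(exp(-2*I*pi/3)) + 1*(-4)*conj(1) + 1*(exp(-2*I*pi/3) + 3*exp(2*I*pi/3))*conj(exp(2*I*pi/3)) + 1*(exp(-I*pi/3) + 3*exp(I*pi/3))*conj(exp(-2*I*pi/3))]
      = (1/6)[(4) + (-3 + exp(-I*pi/3)) + (3 + exp(-2*I*pi/3)) + (-4) + (3 + exp(2*I*pi/3)) + (-3 + exp(I*pi/3))] = 0/6 = 0
  <chi_rho, chi_3> = (1/6)[1*(4)*conj(1) + 1*(3*exp(-I*pi/3) + exp(I*pi/3))*conj(-1) + 1*(3*exp(-2*I*pi/3) + exp(2*I*pi/3))*conj(1) + 1*(-4)*conj(-1) + 1*(exp(-2*I*pi/3) + 3*exp(2*I*pi/3))*conj(1) + 1*(exp(-I*pi/3) + 3*exp(I*pi/3))*conj(-1)]
      = (1/6)[(4) + (-exp(I*pi/3) - 3*exp(-I*pi/3)) + (3*exp(-2*I*pi/3) + exp(2*I*pi/3)) + (4) + (exp(-2*I*pi/3) + 3*exp(2*I*pi/3)) + (-3*exp(I*pi/3) - exp(-I*pi/3))] = 0/6 = 0
  <chi_rho, chi_4> = (1/6)[1*(4)*conj(1) + 1*(3*exp(-I*pi/3) + exp(I*pi/3))*conj(exp(-2*I*pi/3)) + 1*(3*exp(-2*I*pi/3) + exp(2*I*pi/3))*conj(exp(2*I*pi/3)) + 1*(-4)*conj(1) + 1*(exp(-2*I*pi/3) + 3*exp(2*I*pi/3))*conj(exp(-2*I*pi/3)) + 1*(exp(-I*pi/3) + 3*exp(I*pi/3))*conj(exp(2*I*pi/3))]
      = (1/6)[(4) + (-1 + 3*exp(I*pi/3)) + (1 + 3*exp(2*I*pi/3)) + (-4) + (1 + 3*exp(-2*I*pi/3)) + (-1 + 3*exp(-I*pi/3))] = 0/6 = 0
  <chi_rho, chi_5> = (1/6)[1*(4)*conj(1) + 1*(3*exp(-I*pi/3) + exp(I*pi/3))*conj(exp(-I*pi/3)) + 1*(3*exp(-2*I*pi/3) + exp(2*I*pi/3))*conj(exp(-2*I*pi/3)) + 1*(-4)*conj(-1) + 1*(exp(-2*I*pi/3) + 3*exp(2*I*pi/3))*conj(exp(2*I*pi/3)) + 1*(exp(-I*pi/3) + 3*exp(I*pi/3))*conj(exp(I*pi/3))]
      = (1/6)[(4) + (3 + exp(2*I*pi/3)) + (3 + exp(-2*I*pi/3)) + (4) + (3 + exp(2*I*pi/3)) + (3 + exp(-2*I*pi/3))] = 18/6 = 3
(Exp terms are combined using exp(i*s)*conj(exp(i*t)) = exp(i*(s-t)), and sums of them are collapsed using the identity that for every m > 1 the m distinct m-th roots of unity sum to 0, e.g. 1 + exp(2*I*pi/3) + exp(-2*I*pi/3) = 0.)
Dimension check: dim(rho) = sum (mult * dim) = 0*1 + 1*1 + 0*1 + 0*1 + 0*1 + 3*1 = 4 = chi_rho(e) = 4.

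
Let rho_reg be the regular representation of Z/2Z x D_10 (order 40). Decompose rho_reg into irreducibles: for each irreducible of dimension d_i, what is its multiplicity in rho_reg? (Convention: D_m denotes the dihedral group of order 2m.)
Each irreducible V_i of dimension d_i appears with multiplicity d_i, i.e. rho_reg = (direct sum over all irreducibles V_i) d_i V_i. The irreducible dimensions for Z/2Z x D_10 are 1, 1, 1, 1, 1, 1, 1, 1, 2, 2, 2, 2, 2, 2, 2, 2: 8 irreducibles of dimension 1, each with multiplicity 1; 8 irreducibles of dimension 2, each with multiplicity 2. Total dimension 8*1*1 + 8*2*2 = 40 = |G|.

Proof sketch: General theorem: in the regular representation of a finite group G, each irreducible appears with multiplicity equal to its dimension. Check: dim(rho_reg) = sum d_i^2 = 1 + 1 + 1 + 1 + 1 + 1 + 1 + 1 + 4 + 4 + 4 + 4 + 4 + 4 + 4 + 4 = 40 = |G|.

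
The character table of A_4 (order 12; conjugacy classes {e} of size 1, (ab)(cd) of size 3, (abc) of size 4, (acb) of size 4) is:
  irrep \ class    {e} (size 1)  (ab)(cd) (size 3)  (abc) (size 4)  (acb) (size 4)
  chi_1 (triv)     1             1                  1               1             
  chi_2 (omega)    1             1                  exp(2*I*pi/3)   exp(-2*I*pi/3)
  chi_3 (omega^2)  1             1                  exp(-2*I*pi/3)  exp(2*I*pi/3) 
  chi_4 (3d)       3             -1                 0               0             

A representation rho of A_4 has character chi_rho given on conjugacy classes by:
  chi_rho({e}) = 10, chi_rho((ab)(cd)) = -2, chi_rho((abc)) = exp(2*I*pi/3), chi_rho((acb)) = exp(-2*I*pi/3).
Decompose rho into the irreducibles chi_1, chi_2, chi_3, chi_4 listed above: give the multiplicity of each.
Multiplicities: chi_1: 0, chi_2: 1, chi_3: 0, chi_4: 3.

Derivation: Use <chi_rho, chi> = (1/|G|) sum_C |C| * chi_rho(C) * conj(chi(C)) with |G| = 12 for each irreducible chi in the table:
  <chi_rho, chi_1> = (1/12)[1*(10)*conj(1) + 3*(-2)*conj(1) + 4*(exp(2*I*pi/3))*conj(1) + 4*(exp(-2*I*pi/3))*conj(1)]
      = (1/12)[(10) + (-6) + (4*exp(2*I*pi/3)) + (4*exp(-2*I*pi/3))] = 0/12 = 0
  <chi_rho, chi_2> = (1/12)[1*(10)*conj(1) + 3*(-2)*conj(1) + 4*(exp(2*I*pi/3))*conj(exp(2*I*pi/3)) + 4*(exp(-2*I*pi/3))*conj(exp(-2*I*pi/3))]
      = (1/12)[(10) + (-6) + (4) + (4)] = 12/12 = 1
  <chi_rho, chi_3> = (1/12)[1*(10)*conj(1) + 3*(-2)*conj(1) + 4*(exp(2*I*pi/3))*conj(exp(-2*I*pi/3)) + 4*(exp(-2*I*pi/3))*conj(exp(2*I*pi/3))]
      = (1/12)[(10) + (-6) + (4*exp(-2*I*pi/3)) + (4*exp(2*I*pi/3))] = 0/12 = 0
  <chi_rho, chi_4> = (1/12)[1*(10)*conj(3) + 3*(-2)*conj(-1) + 4*(exp(2*I*pi/3))*conj(0) + 4*(exp(-2*I*pi/3))*conj(0)]
      = (1/12)[(30) + (6) + (0) + (0)] = 36/12 = 3
(Exp terms are combined using exp(i*s)*conj(exp(i*t)) = exp(i*(s-t)), and sums of them are collapsed using the identity that for every m > 1 the m distinct m-th roots of unity sum to 0, e.g. 1 + exp(2*I*pi/3) + exp(-2*I*pi/3) = 0.)
Dimension check: dim(rho) = sum (mult * dim) = 0*1 + 1*1 + 0*1 + 3*3 = 10 = chi_rho(e) = 10.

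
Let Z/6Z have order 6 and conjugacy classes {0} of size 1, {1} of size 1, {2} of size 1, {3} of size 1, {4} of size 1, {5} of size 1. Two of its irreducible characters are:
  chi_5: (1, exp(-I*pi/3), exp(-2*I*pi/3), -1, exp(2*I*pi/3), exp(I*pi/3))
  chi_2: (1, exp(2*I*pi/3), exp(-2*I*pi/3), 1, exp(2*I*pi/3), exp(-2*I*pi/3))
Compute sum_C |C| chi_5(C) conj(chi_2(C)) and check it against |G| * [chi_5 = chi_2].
Sum = 0; so <chi_5, chi_2> = 0 (distinct irreducibles are orthogonal).

Solution. Compute term by term over conjugacy classes (|C| * chi_5(C) * conj(chi_2(C))):
  1*(1)*conj(1) + 1*(exp(-I*pi/3))*conj(exp(2*I*pi/3)) + 1*(exp(-2*I*pi/3))*conj(exp(-2*I*pi/3)) + 1*(-1)*conj(1) + 1*(exp(2*I*pi/3))*conj(exp(2*I*pi/3)) + 1*(exp(I*pi/3))*conj(exp(-2*I*pi/3))
  = (1) + (-1) + (1) + (-1) + (1) + (-1)
  = 0.
(Exp terms are combined using exp(i*s)*conj(exp(i*t)) = exp(i*(s-t)), and sums of them are collapsed using the identity that for every m > 1 the m distinct m-th roots of unity sum to 0, e.g. 1 + exp(2*I*pi/3) + exp(-2*I*pi/3) = 0.)
Dividing by |G| = 6 gives 0/6 = 0, matching the row-orthogonality relation <chi_5, chi_2> = [chi_5 = chi_2].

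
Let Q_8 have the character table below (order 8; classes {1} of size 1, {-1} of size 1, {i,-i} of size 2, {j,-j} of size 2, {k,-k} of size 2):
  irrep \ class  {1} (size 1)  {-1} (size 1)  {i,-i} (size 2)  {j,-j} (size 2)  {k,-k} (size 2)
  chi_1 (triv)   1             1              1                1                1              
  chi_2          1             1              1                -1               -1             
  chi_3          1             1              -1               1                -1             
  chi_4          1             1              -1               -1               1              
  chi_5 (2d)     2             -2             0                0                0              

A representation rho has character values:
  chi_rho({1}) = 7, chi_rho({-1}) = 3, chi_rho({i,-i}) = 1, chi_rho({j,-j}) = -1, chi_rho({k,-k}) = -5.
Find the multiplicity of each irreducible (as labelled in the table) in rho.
Multiplicities: chi_1: 0, chi_2: 3, chi_3: 2, chi_4: 0, chi_5: 1.

Justification: Use <chi_rho, chi> = (1/|G|) sum_C |C| * chi_rho(C) * conj(chi(C)) with |G| = 8 for each irreducible chi in the table:
  <chi_rho, chi_1> = (1/8)[1*(7)*conj(1) + 1*(3)*conj(1) + 2*(1)*conj(1) + 2*(-1)*conj(1) + 2*(-5)*conj(1)]
      = (1/8)[(7) + (3) + (2) + (-2) + (-10)] = 0/8 = 0
  <chi_rho, chi_2> = (1/8)[1*(7)*conj(1) + 1*(3)*conj(1) + 2*(1)*conj(1) + 2*(-1)*conj(-1) + 2*(-5)*conj(-1)]
      = (1/8)[(7) + (3) + (2) + (2) + (10)] = 24/8 = 3
  <chi_rho, chi_3> = (1/8)[1*(7)*conj(1) + 1*(3)*conj(1) + 2*(1)*conj(-1) + 2*(-1)*conj(1) + 2*(-5)*conj(-1)]
      = (1/8)[(7) + (3) + (-2) + (-2) + (10)] = 16/8 = 2
  <chi_rho, chi_4> = (1/8)[1*(7)*conj(1) + 1*(3)*conj(1) + 2*(1)*conj(-1) + 2*(-1)*conj(-1) + 2*(-5)*conj(1)]
      = (1/8)[(7) + (3) + (-2) + (2) + (-10)] = 0/8 = 0
  <chi_rho, chi_5> = (1/8)[1*(7)*conj(2) + 1*(3)*conj(-2) + 2*(1)*conj(0) + 2*(-1)*conj(0) + 2*(-5)*conj(0)]
      = (1/8)[(14) + (-6) + (0) + (0) + (0)] = 8/8 = 1
Dimension check: dim(rho) = sum (mult * dim) = 0*1 + 3*1 + 2*1 + 0*1 + 1*2 = 7 = chi_rho(e) = 7.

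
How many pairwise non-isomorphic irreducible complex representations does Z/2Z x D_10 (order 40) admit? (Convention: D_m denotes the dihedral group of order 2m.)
16

The number of irreducible complex representations of a finite group equals its number of conjugacy classes. For a direct product, #classes(G x H) = #classes(G) * #classes(H). Z/2Z has 2 classes (abelian), D_10 has 8 classes, so 2 * 8 = 16, so Z/2Z x D_10 (order 40) has exactly 16 irreducible complex representations.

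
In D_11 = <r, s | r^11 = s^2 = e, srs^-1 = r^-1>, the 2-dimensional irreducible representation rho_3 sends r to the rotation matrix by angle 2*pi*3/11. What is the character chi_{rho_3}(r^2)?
chi_{rho_3}(r^2) = 2*cos(2*pi*3*2/11) = -2*cos(pi/11)

Explanation: rho_3(r^2) is rotation by angle 2*pi*3*2/11, whose trace is 2*cos(2*pi*3*2/11) = -2*cos(pi/11).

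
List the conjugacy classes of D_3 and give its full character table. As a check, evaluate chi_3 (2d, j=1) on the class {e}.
Conjugacy classes: {e} of size 1, {r^1, r^2} of size 2, {s, sr, ..., sr^2} of size 3.
Character table:
  irrep \ class              {e} (size 1)  {r^1, r^2} (size 2)  {s, sr, ..., sr^2} (size 3)
  chi_1 (triv)               1             1                    1                          
  chi_2 (sign: r->1, s->-1)  1             1                    -1                         
  chi_3 (2d, j=1)            2             -1                   0                          

Spot check: chi_3 (2d, j=1) on {e} = 2.

Why: D_3 has order 2*3 = 6 with 3 conjugacy classes, hence 3 irreducibles. Sum of squared dims 1 + 1 + 4 = 6 = |G|. Linear characters come from the abelianisation; the 2-dimensional irreps have character r^k -> 2*cos(2*pi*j*k/3), reflections -> 0.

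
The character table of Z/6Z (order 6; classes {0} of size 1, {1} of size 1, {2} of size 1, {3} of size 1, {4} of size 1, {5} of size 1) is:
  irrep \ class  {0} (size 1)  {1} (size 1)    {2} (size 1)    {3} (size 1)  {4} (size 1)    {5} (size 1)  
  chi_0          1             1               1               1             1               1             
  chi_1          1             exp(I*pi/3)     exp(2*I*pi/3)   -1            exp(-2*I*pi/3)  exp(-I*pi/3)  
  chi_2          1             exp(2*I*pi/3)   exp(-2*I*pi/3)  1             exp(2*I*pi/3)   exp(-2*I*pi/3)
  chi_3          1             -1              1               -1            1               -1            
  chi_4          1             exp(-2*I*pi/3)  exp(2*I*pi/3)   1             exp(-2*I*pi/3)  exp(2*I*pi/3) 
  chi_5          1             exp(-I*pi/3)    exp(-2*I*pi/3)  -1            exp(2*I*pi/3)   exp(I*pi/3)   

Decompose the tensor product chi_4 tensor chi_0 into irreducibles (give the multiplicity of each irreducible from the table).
chi_4 tensor chi_0 = chi_4 (all other irreducibles have multiplicity 0).

Details: The character of a tensor product is the pointwise product (chi_4 * chi_0)(C) = chi_4(C) * chi_0(C):
  {0}: (1)*(1), {1}: (exp(-2*I*pi/3))*(1), {2}: (exp(2*I*pi/3))*(1), {3}: (1)*(1), {4}: (exp(-2*I*pi/3))*(1), {5}: (exp(2*I*pi/3))*(1)
so (chi_4 * chi_0) takes values
  {0} -> 1, {1} -> exp(-2*I*pi/3), {2} -> exp(2*I*pi/3), {3} -> 1, {4} -> exp(-2*I*pi/3), {5} -> exp(2*I*pi/3).
Now take the inner product of this character with each irreducible chi from the table, <chi_4*chi_0, chi> = (1/6) sum_C |C| (chi_4*chi_0)(C) conj(chi(C)):
  <chi_4*chi_0, chi_0> = (1/6)[1*(1)*conj(1) + 1*(exp(-2*I*pi/3))*conj(1) + 1*(exp(2*I*pi/3))*conj(1) + 1*(1)*conj(1) + 1*(exp(-2*I*pi/3))*conj(1) + 1*(exp(2*I*pi/3))*conj(1)]
      = (1/6)[(1) + (exp(-2*I*pi/3)) + (exp(2*I*pi/3)) + (1) + (exp(-2*I*pi/3)) + (exp(2*I*pi/3))] = 0/6 = 0
  <chi_4*chi_0, chi_1> = (1/6)[1*(1)*conj(1) + 1*(exp(-2*I*pi/3))*conj(exp(I*pi/3)) + 1*(exp(2*I*pi/3))*conj(exp(2*I*pi/3)) + 1*(1)*conj(-1) + 1*(exp(-2*I*pi/3))*conj(exp(-2*I*pi/3)) + 1*(exp(2*I*pi/3))*conj(exp(-I*pi/3))]
      = (1/6)[(1) + (-1) + (1) + (-1) + (1) + (-1)] = 0/6 = 0
  <chi_4*chi_0, chi_2> = (1/6)[1*(1)*conj(1) + 1*(exp(-2*I*pi/3))*conj(exp(2*I*pi/3)) + 1*(exp(2*I*pi/3))*conj(exp(-2*I*pi/3)) + 1*(1)*conj(1) + 1*(exp(-2*I*pi/3))*conj(exp(2*I*pi/3)) + 1*(exp(2*I*pi/3))*conj(exp(-2*I*pi/3))]
      = (1/6)[(1) + (exp(2*I*pi/3)) + (exp(-2*I*pi/3)) + (1) + (exp(2*I*pi/3)) + (exp(-2*I*pi/3))] = 0/6 = 0
  <chi_4*chi_0, chi_3> = (1/6)[1*(1)*conj(1) + 1*(exp(-2*I*pi/3))*conj(-1) + 1*(exp(2*I*pi/3))*conj(1) + 1*(1)*conj(-1) + 1*(exp(-2*I*pi/3))*conj(1) + 1*(exp(2*I*pi/3))*conj(-1)]
      = (1/6)[(1) + (-exp(-2*I*pi/3)) + (exp(2*I*pi/3)) + (-1) + (exp(-2*I*pi/3)) + (-exp(2*I*pi/3))] = 0/6 = 0
  <chi_4*chi_0, chi_4> = (1/6)[1*(1)*conj(1) + 1*(exp(-2*I*pi/3))*conj(exp(-2*I*pi/3)) + 1*(exp(2*I*pi/3))*conj(exp(2*I*pi/3)) + 1*(1)*conj(1) + 1*(exp(-2*I*pi/3))*conj(exp(-2*I*pi/3)) + 1*(exp(2*I*pi/3))*conj(exp(2*I*pi/3))]
      = (1/6)[(1) + (1) + (1) + (1) + (1) + (1)] = 6/6 = 1
  <chi_4*chi_0, chi_5> = (1/6)[1*(1)*conj(1) + 1*(exp(-2*I*pi/3))*conj(exp(-I*pi/3)) + 1*(exp(2*I*pi/3))*conj(exp(-2*I*pi/3)) + 1*(1)*conj(-1) + 1*(exp(-2*I*pi/3))*conj(exp(2*I*pi/3)) + 1*(exp(2*I*pi/3))*conj(exp(I*pi/3))]
      = (1/6)[(1) + (exp(-I*pi/3)) + (exp(-2*I*pi/3)) + (-1) + (exp(2*I*pi/3)) + (exp(I*pi/3))] = 0/6 = 0
(Exp terms are combined using exp(i*s)*conj(exp(i*t)) = exp(i*(s-t)), and sums of them are collapsed using the identity that for every m > 1 the m distinct m-th roots of unity sum to 0, e.g. 1 + exp(2*I*pi/3) + exp(-2*I*pi/3) = 0.)
Hence the multiplicities are chi_4: 1. Dimension check: dim(chi_4)*dim(chi_0) = 1*1 = 1 and sum (mult * dim) = 1*1 = 1.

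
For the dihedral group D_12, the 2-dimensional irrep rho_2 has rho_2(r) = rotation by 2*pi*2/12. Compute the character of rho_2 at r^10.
chi_{rho_2}(r^10) = 2*cos(2*pi*2*10/12) = -1

Explanation: rho_2(r^10) is rotation by angle 2*pi*2*10/12, whose trace is 2*cos(2*pi*2*10/12) = -1.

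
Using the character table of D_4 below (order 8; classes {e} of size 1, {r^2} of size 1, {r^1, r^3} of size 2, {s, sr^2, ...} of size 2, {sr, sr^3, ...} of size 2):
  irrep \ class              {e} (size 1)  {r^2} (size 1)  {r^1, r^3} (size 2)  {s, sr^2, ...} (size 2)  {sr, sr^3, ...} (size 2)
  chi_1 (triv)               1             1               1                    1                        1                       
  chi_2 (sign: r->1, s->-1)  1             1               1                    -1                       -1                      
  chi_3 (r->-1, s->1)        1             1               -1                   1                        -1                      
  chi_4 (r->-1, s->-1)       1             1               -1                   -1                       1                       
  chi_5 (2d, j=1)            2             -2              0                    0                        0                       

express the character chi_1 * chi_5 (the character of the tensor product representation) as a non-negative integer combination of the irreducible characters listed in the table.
chi_1 tensor chi_5 = chi_5 (all other irreducibles have multiplicity 0).

Justification: The character of a tensor product is the pointwise product (chi_1 * chi_5)(C) = chi_1(C) * chi_5(C):
  {e}: (1)*(2), {r^2}: (1)*(-2), {r^1, r^3}: (1)*(0), {s, sr^2, ...}: (1)*(0), {sr, sr^3, ...}: (1)*(0)
so (chi_1 * chi_5) takes values
  {e} -> 2, {r^2} -> -2, {r^1, r^3} -> 0, {s, sr^2, ...} -> 0, {sr, sr^3, ...} -> 0.
Now take the inner product of this character with each irreducible chi from the table, <chi_1*chi_5, chi> = (1/8) sum_C |C| (chi_1*chi_5)(C) conj(chi(C)):
  <chi_1*chi_5, chi_1> = (1/8)[1*(2)*conj(1) + 1*(-2)*conj(1) + 2*(0)*conj(1) + 2*(0)*conj(1) + 2*(0)*conj(1)]
      = (1/8)[(2) + (-2) + (0) + (0) + (0)] = 0/8 = 0
  <chi_1*chi_5, chi_2> = (1/8)[1*(2)*conj(1) + 1*(-2)*conj(1) + 2*(0)*conj(1) + 2*(0)*conj(-1) + 2*(0)*conj(-1)]
      = (1/8)[(2) + (-2) + (0) + (0) + (0)] = 0/8 = 0
  <chi_1*chi_5, chi_3> = (1/8)[1*(2)*conj(1) + 1*(-2)*conj(1) + 2*(0)*conj(-1) + 2*(0)*conj(1) + 2*(0)*conj(-1)]
      = (1/8)[(2) + (-2) + (0) + (0) + (0)] = 0/8 = 0
  <chi_1*chi_5, chi_4> = (1/8)[1*(2)*conj(1) + 1*(-2)*conj(1) + 2*(0)*conj(-1) + 2*(0)*conj(-1) + 2*(0)*conj(1)]
      = (1/8)[(2) + (-2) + (0) + (0) + (0)] = 0/8 = 0
  <chi_1*chi_5, chi_5> = (1/8)[1*(2)*conj(2) + 1*(-2)*conj(-2) + 2*(0)*conj(0) + 2*(0)*conj(0) + 2*(0)*conj(0)]
      = (1/8)[(4) + (4) + (0) + (0) + (0)] = 8/8 = 1
Hence the multiplicities are chi_5: 1. Dimension check: dim(chi_1)*dim(chi_5) = 1*2 = 2 and sum (mult * dim) = 1*2 = 2.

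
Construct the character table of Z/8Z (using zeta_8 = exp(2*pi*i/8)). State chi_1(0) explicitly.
Character table of Z/8Z (irreps indexed chi_0,...,chi_7 with chi_k(m) = zeta_8^(k*m), zeta_8 = exp(2*pi*i/8)):
  irrep \ class  {0} (size 1)  {1} (size 1)    {2} (size 1)  {3} (size 1)    {4} (size 1)  {5} (size 1)    {6} (size 1)  {7} (size 1)  
  chi_0          1             1               1             1               1             1               1             1             
  chi_1          1             exp(I*pi/4)     I             exp(3*I*pi/4)   -1            exp(-3*I*pi/4)  -I            exp(-I*pi/4)  
  chi_2          1             I               -1            -I              1             I               -1            -I            
  chi_3          1             exp(3*I*pi/4)   -I            exp(I*pi/4)     -1            exp(-I*pi/4)    I             exp(-3*I*pi/4)
  chi_4          1             -1              1             -1              1             -1              1             -1            
  chi_5          1             exp(-3*I*pi/4)  I             exp(-I*pi/4)    -1            exp(I*pi/4)     -I            exp(3*I*pi/4) 
  chi_6          1             -I              -1            I               1             -I              -1            I             
  chi_7          1             exp(-I*pi/4)    -I            exp(-3*I*pi/4)  -1            exp(3*I*pi/4)   I             exp(I*pi/4)   

Spot check: chi_1(0) = zeta_8^(1*0) = zeta_8^0 = 1.

Solution. Z/8Z is abelian, so all 8 irreducible complex representations are 1-dimensional. They are given by chi_k(m) = zeta_8^(k*m) for k = 0,...,7. Row orthogonality: sum_m chi_k(m) conj(chi_l(m)) = 8 * [k = l].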